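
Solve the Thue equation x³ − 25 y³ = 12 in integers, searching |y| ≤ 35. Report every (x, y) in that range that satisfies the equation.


The equation is x³ - 25y³ = 12. For fixed y, x³ = 25·y³ + 12, so a solution requires the RHS to be a perfect cube.
Strategy: iterate y from -35 to 35, compute RHS = 25·y³ + 12, and check whether it is a (positive or negative) perfect cube.
Check small values of y:
  y = 0: RHS = 12 is not a perfect cube.
  y = 1: RHS = 37 is not a perfect cube.
  y = -1: RHS = -13 is not a perfect cube.
  y = 2: RHS = 212 is not a perfect cube.
  y = -2: RHS = -188 is not a perfect cube.
  y = 3: RHS = 687 is not a perfect cube.
  y = -3: RHS = -663 is not a perfect cube.
Continuing the search up to |y| = 35 finds no solutions either.
No (x, y) in the scanned range satisfies the equation.

No integer solutions with |y| ≤ 35.


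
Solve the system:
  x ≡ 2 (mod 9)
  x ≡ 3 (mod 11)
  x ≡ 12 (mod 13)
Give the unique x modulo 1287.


Moduli 9, 11, 13 are pairwise coprime; by CRT there is a unique solution modulo M = 9 · 11 · 13 = 1287.
Solve pairwise, accumulating the modulus:
  Start with x ≡ 2 (mod 9).
  Combine with x ≡ 3 (mod 11): since gcd(9, 11) = 1, we get a unique residue mod 99.
    Write x = 2 + 9·t and substitute into x ≡ 3 (mod 11): 9·t ≡ 3 − 2 = 1 (mod 11).
    The inverse of 9 mod 11 is 5 (since 9·5 = 45 = 4·11 + 1), so t ≡ 5·1 = 5 ≡ 5 (mod 11).
    Then x = 2 + 9·5 = 47, valid modulo lcm(9, 11) = 99: x ≡ 47 (mod 99).
  Combine with x ≡ 12 (mod 13): since gcd(99, 13) = 1, we get a unique residue mod 1287.
    Write x = 47 + 99·t and substitute into x ≡ 12 (mod 13): 99·t ≡ 12 − 47 = -35 (mod 13).
    Reduce coefficients mod 13: 8·t ≡ 4 (mod 13).
    The inverse of 8 mod 13 is 5 (since 8·5 = 40 = 3·13 + 1), so t ≡ 5·4 = 20 ≡ 7 (mod 13).
    Then x = 47 + 99·7 = 740, valid modulo lcm(99, 13) = 1287: x ≡ 740 (mod 1287).
Verify: 740 mod 9 = 2 ✓, 740 mod 11 = 3 ✓, 740 mod 13 = 12 ✓.

x ≡ 740 (mod 1287).


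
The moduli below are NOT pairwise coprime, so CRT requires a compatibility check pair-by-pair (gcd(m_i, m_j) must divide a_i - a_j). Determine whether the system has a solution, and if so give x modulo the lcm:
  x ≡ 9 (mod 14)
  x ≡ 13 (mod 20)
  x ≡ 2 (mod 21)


Moduli 14, 20, 21 are not pairwise coprime, so CRT works modulo lcm(m_i) when all pairwise compatibility conditions hold.
Pairwise compatibility: gcd(m_i, m_j) must divide a_i - a_j for every pair.
Merge one congruence at a time:
  Start: x ≡ 9 (mod 14).
  Combine with x ≡ 13 (mod 20): gcd(14, 20) = 2; 13 - 9 = 4, which IS divisible by 2, so compatible.
    Write x = 9 + 14·t and substitute into x ≡ 13 (mod 20): 14·t ≡ 13 − 9 = 4 (mod 20).
    Divide the congruence (and modulus) by g = 2: 7·t ≡ 2 (mod 10).
    The inverse of 7 mod 10 is 3 (since 7·3 = 21 = 2·10 + 1), so t ≡ 3·2 = 6 ≡ 6 (mod 10).
    Then x = 9 + 14·6 = 93, valid modulo lcm(14, 20) = 140: x ≡ 93 (mod 140).
  Combine with x ≡ 2 (mod 21): gcd(140, 21) = 7; 2 - 93 = -91, which IS divisible by 7, so compatible.
    Write x = 93 + 140·t and substitute into x ≡ 2 (mod 21): 140·t ≡ 2 − 93 = -91 (mod 21).
    Divide the congruence (and modulus) by g = 7: 20·t ≡ -13 (mod 3).
    Reduce coefficients mod 3: 2·t ≡ 2 (mod 3).
    The inverse of 2 mod 3 is 2 (since 2·2 = 4 = 1·3 + 1), so t ≡ 2·2 = 4 ≡ 1 (mod 3).
    Then x = 93 + 140·1 = 233, valid modulo lcm(140, 21) = 420: x ≡ 233 (mod 420).
Verify: 233 mod 14 = 9, 233 mod 20 = 13, 233 mod 21 = 2.

x ≡ 233 (mod 420).


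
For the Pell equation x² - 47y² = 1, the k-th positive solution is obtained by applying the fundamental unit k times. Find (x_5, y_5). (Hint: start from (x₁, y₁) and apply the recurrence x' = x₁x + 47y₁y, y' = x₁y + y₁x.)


Step 1: Find the fundamental solution (x₁, y₁) of x² - 47y² = 1.
  Expand √47 as a continued fraction. a₀ = ⌊√47⌋ = 6; iterate m_{k+1} = d_k·a_k − m_k, d_{k+1} = (47 − m_{k+1}²)/d_k, a_{k+1} = ⌊(a₀ + m_{k+1})/d_{k+1}⌋ (starting m₀ = 0, d₀ = 1), with convergents p_k = a_k·p_{k-1} + p_{k-2}, q_k = a_k·q_{k-1} + q_{k-2} (p₋₁ = 1, q₋₁ = 0):
  k = 0: a₀ = 6; p₀/q₀ = 6/1; p₀² − 47·q₀² = 36 − 47 = -11.
  k = 1: m = 6, d = 11, a = ⌊(6 + 6)/11⌋ = 1; p/q = (1·6 + 1)/(1·1 + 0) = 7/1; p² − 47·q² = 49 − 47 = 2.
  k = 2: m = 5, d = 2, a = ⌊(6 + 5)/2⌋ = 5; p/q = (5·7 + 6)/(5·1 + 1) = 41/6; p² − 47·q² = 1681 − 1692 = -11.
  k = 3: m = 5, d = 11, a = ⌊(6 + 5)/11⌋ = 1; p/q = (1·41 + 7)/(1·6 + 1) = 48/7; p² − 47·q² = 2304 − 2303 = 1.
  The first convergent with p² − 47·q² = 1 gives the fundamental solution (x₁, y₁) = (48, 7).
Step 2: Apply the recurrence (x_{n+1}, y_{n+1}) = (x₁x_n + 47y₁y_n, x₁y_n + y₁x_n) repeatedly.
  From (x_1, y_1) = (48, 7): x_2 = 48·48 + 47·7·7 = 4607; y_2 = 48·7 + 7·48 = 672.
  From (x_2, y_2) = (4607, 672): x_3 = 48·4607 + 47·7·672 = 442224; y_3 = 48·672 + 7·4607 = 64505.
  From (x_3, y_3) = (442224, 64505): x_4 = 48·442224 + 47·7·64505 = 42448897; y_4 = 48·64505 + 7·442224 = 6191808.
  From (x_4, y_4) = (42448897, 6191808): x_5 = 48·42448897 + 47·7·6191808 = 4074651888; y_5 = 48·6191808 + 7·42448897 = 594349063.
Step 3: Verify x_5² - 47·y_5² = 16602788008381964544 - 16602788008381964543 = 1 (should be 1). ✓

(x_1, y_1) = (48, 7); (x_5, y_5) = (4074651888, 594349063).


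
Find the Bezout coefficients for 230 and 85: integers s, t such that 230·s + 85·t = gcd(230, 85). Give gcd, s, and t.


Euclidean algorithm on (230, 85) — divide until remainder is 0:
  230 = 2 · 85 + 60
  85 = 1 · 60 + 25
  60 = 2 · 25 + 10
  25 = 2 · 10 + 5
  10 = 2 · 5 + 0
gcd(230, 85) = 5.
Track Bezout coefficients alongside the remainders: start with r₀ = 230 = a·1 + b·0 (s = 1, t = 0) and r₁ = 85 = a·0 + b·1 (s = 0, t = 1); each new remainder r_{k+1} = r_{k-1} − q_k·r_k inherits s_{k+1} = s_{k-1} − q_k·s_k, t_{k+1} = t_{k-1} − q_k·t_k, so r_k = a·s_k + b·t_k at every step:
  q = 2: r = 60, s = 1 − 2·0 = 1, t = 0 − 2·1 = -2  (check: 230·1 + 85·(-2) = 60)
  q = 1: r = 25, s = 0 − 1·1 = -1, t = 1 − 1·(-2) = 3  (check: 230·(-1) + 85·3 = 25)
  q = 2: r = 10, s = 1 − 2·(-1) = 3, t = -2 − 2·3 = -8  (check: 230·3 + 85·(-8) = 10)
  q = 2: r = 5, s = -1 − 2·3 = -7, t = 3 − 2·(-8) = 19  (check: 230·(-7) + 85·19 = 5)
The row with r = 5 (the gcd) gives the Bezout coefficients s = -7, t = 19.
Result: 230 · (-7) + 85 · (19) = 5.

gcd(230, 85) = 5; s = -7, t = 19 (check: 230·(-7) + 85·19 = 5).


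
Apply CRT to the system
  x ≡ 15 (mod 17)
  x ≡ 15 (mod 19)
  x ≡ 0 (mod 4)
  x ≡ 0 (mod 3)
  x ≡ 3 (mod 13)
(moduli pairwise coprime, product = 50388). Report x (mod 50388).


Product of moduli M = 17 · 19 · 4 · 3 · 13 = 50388.
Merge one congruence at a time:
  Start: x ≡ 15 (mod 17).
  Combine with x ≡ 15 (mod 19); new modulus lcm = 323.
    Write x = 15 + 17·t and substitute into x ≡ 15 (mod 19): 17·t ≡ 15 − 15 = 0 (mod 19).
    The inverse of 17 mod 19 is 9 (since 17·9 = 153 = 8·19 + 1), so t ≡ 9·0 = 0 ≡ 0 (mod 19).
    Then x = 15 + 17·0 = 15, valid modulo lcm(17, 19) = 323: x ≡ 15 (mod 323).
  Combine with x ≡ 0 (mod 4); new modulus lcm = 1292.
    Write x = 15 + 323·t and substitute into x ≡ 0 (mod 4): 323·t ≡ 0 − 15 = -15 (mod 4).
    Reduce coefficients mod 4: 3·t ≡ 1 (mod 4).
    The inverse of 3 mod 4 is 3 (since 3·3 = 9 = 2·4 + 1), so t ≡ 3·1 = 3 ≡ 3 (mod 4).
    Then x = 15 + 323·3 = 984, valid modulo lcm(323, 4) = 1292: x ≡ 984 (mod 1292).
  Combine with x ≡ 0 (mod 3); new modulus lcm = 3876.
    Write x = 984 + 1292·t and substitute into x ≡ 0 (mod 3): 1292·t ≡ 0 − 984 = -984 (mod 3).
    Reduce coefficients mod 3: 2·t ≡ 0 (mod 3).
    The inverse of 2 mod 3 is 2 (since 2·2 = 4 = 1·3 + 1), so t ≡ 2·0 = 0 ≡ 0 (mod 3).
    Then x = 984 + 1292·0 = 984, valid modulo lcm(1292, 3) = 3876: x ≡ 984 (mod 3876).
  Combine with x ≡ 3 (mod 13); new modulus lcm = 50388.
    Write x = 984 + 3876·t and substitute into x ≡ 3 (mod 13): 3876·t ≡ 3 − 984 = -981 (mod 13).
    Reduce coefficients mod 13: 2·t ≡ 7 (mod 13).
    The inverse of 2 mod 13 is 7 (since 2·7 = 14 = 1·13 + 1), so t ≡ 7·7 = 49 ≡ 10 (mod 13).
    Then x = 984 + 3876·10 = 39744, valid modulo lcm(3876, 13) = 50388: x ≡ 39744 (mod 50388).
Verify against each original: 39744 mod 17 = 15, 39744 mod 19 = 15, 39744 mod 4 = 0, 39744 mod 3 = 0, 39744 mod 13 = 3.

x ≡ 39744 (mod 50388).


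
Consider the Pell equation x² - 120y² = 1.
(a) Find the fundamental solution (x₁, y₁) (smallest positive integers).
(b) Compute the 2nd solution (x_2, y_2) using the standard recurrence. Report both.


Step 1: Find the fundamental solution (x₁, y₁) of x² - 120y² = 1.
  Expand √120 as a continued fraction. a₀ = ⌊√120⌋ = 10; iterate m_{k+1} = d_k·a_k − m_k, d_{k+1} = (120 − m_{k+1}²)/d_k, a_{k+1} = ⌊(a₀ + m_{k+1})/d_{k+1}⌋ (starting m₀ = 0, d₀ = 1), with convergents p_k = a_k·p_{k-1} + p_{k-2}, q_k = a_k·q_{k-1} + q_{k-2} (p₋₁ = 1, q₋₁ = 0):
  k = 0: a₀ = 10; p₀/q₀ = 10/1; p₀² − 120·q₀² = 100 − 120 = -20.
  k = 1: m = 10, d = 20, a = ⌊(10 + 10)/20⌋ = 1; p/q = (1·10 + 1)/(1·1 + 0) = 11/1; p² − 120·q² = 121 − 120 = 1.
  The first convergent with p² − 120·q² = 1 gives the fundamental solution (x₁, y₁) = (11, 1).
Step 2: Apply the recurrence (x_{n+1}, y_{n+1}) = (x₁x_n + 120y₁y_n, x₁y_n + y₁x_n) repeatedly.
  From (x_1, y_1) = (11, 1): x_2 = 11·11 + 120·1·1 = 241; y_2 = 11·1 + 1·11 = 22.
Step 3: Verify x_2² - 120·y_2² = 58081 - 58080 = 1 (should be 1). ✓

(x_1, y_1) = (11, 1); (x_2, y_2) = (241, 22).


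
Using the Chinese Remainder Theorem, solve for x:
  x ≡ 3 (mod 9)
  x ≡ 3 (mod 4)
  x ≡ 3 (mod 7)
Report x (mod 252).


Moduli 9, 4, 7 are pairwise coprime; by CRT there is a unique solution modulo M = 9 · 4 · 7 = 252.
Solve pairwise, accumulating the modulus:
  Start with x ≡ 3 (mod 9).
  Combine with x ≡ 3 (mod 4): since gcd(9, 4) = 1, we get a unique residue mod 36.
    Write x = 3 + 9·t and substitute into x ≡ 3 (mod 4): 9·t ≡ 3 − 3 = 0 (mod 4).
    Reduce coefficients mod 4: 1·t ≡ 0 (mod 4).
    So t ≡ 0 (mod 4).
    Then x = 3 + 9·0 = 3, valid modulo lcm(9, 4) = 36: x ≡ 3 (mod 36).
  Combine with x ≡ 3 (mod 7): since gcd(36, 7) = 1, we get a unique residue mod 252.
    Write x = 3 + 36·t and substitute into x ≡ 3 (mod 7): 36·t ≡ 3 − 3 = 0 (mod 7).
    Reduce coefficients mod 7: 1·t ≡ 0 (mod 7).
    So t ≡ 0 (mod 7).
    Then x = 3 + 36·0 = 3, valid modulo lcm(36, 7) = 252: x ≡ 3 (mod 252).
Verify: 3 mod 9 = 3 ✓, 3 mod 4 = 3 ✓, 3 mod 7 = 3 ✓.

x ≡ 3 (mod 252).


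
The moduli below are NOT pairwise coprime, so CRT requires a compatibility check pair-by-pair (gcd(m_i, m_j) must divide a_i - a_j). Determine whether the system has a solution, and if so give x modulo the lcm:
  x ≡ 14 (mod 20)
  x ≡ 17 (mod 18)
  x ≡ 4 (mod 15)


Moduli 20, 18, 15 are not pairwise coprime, so CRT works modulo lcm(m_i) when all pairwise compatibility conditions hold.
Pairwise compatibility: gcd(m_i, m_j) must divide a_i - a_j for every pair.
Merge one congruence at a time:
  Start: x ≡ 14 (mod 20).
  Combine with x ≡ 17 (mod 18): gcd(20, 18) = 2, and 17 - 14 = 3 is NOT divisible by 2.
    ⇒ system is inconsistent (no integer solution).

No solution (the system is inconsistent).


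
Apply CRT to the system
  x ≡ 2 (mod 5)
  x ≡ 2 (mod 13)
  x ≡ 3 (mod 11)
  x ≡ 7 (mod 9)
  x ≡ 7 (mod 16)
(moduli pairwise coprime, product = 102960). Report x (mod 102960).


Product of moduli M = 5 · 13 · 11 · 9 · 16 = 102960.
Merge one congruence at a time:
  Start: x ≡ 2 (mod 5).
  Combine with x ≡ 2 (mod 13); new modulus lcm = 65.
    Write x = 2 + 5·t and substitute into x ≡ 2 (mod 13): 5·t ≡ 2 − 2 = 0 (mod 13).
    The inverse of 5 mod 13 is 8 (since 5·8 = 40 = 3·13 + 1), so t ≡ 8·0 = 0 ≡ 0 (mod 13).
    Then x = 2 + 5·0 = 2, valid modulo lcm(5, 13) = 65: x ≡ 2 (mod 65).
  Combine with x ≡ 3 (mod 11); new modulus lcm = 715.
    Write x = 2 + 65·t and substitute into x ≡ 3 (mod 11): 65·t ≡ 3 − 2 = 1 (mod 11).
    Reduce coefficients mod 11: 10·t ≡ 1 (mod 11).
    The inverse of 10 mod 11 is 10 (since 10·10 = 100 = 9·11 + 1), so t ≡ 10·1 = 10 ≡ 10 (mod 11).
    Then x = 2 + 65·10 = 652, valid modulo lcm(65, 11) = 715: x ≡ 652 (mod 715).
  Combine with x ≡ 7 (mod 9); new modulus lcm = 6435.
    Write x = 652 + 715·t and substitute into x ≡ 7 (mod 9): 715·t ≡ 7 − 652 = -645 (mod 9).
    Reduce coefficients mod 9: 4·t ≡ 3 (mod 9).
    The inverse of 4 mod 9 is 7 (since 4·7 = 28 = 3·9 + 1), so t ≡ 7·3 = 21 ≡ 3 (mod 9).
    Then x = 652 + 715·3 = 2797, valid modulo lcm(715, 9) = 6435: x ≡ 2797 (mod 6435).
  Combine with x ≡ 7 (mod 16); new modulus lcm = 102960.
    Write x = 2797 + 6435·t and substitute into x ≡ 7 (mod 16): 6435·t ≡ 7 − 2797 = -2790 (mod 16).
    Reduce coefficients mod 16: 3·t ≡ 10 (mod 16).
    The inverse of 3 mod 16 is 11 (since 3·11 = 33 = 2·16 + 1), so t ≡ 11·10 = 110 ≡ 14 (mod 16).
    Then x = 2797 + 6435·14 = 92887, valid modulo lcm(6435, 16) = 102960: x ≡ 92887 (mod 102960).
Verify against each original: 92887 mod 5 = 2, 92887 mod 13 = 2, 92887 mod 11 = 3, 92887 mod 9 = 7, 92887 mod 16 = 7.

x ≡ 92887 (mod 102960).


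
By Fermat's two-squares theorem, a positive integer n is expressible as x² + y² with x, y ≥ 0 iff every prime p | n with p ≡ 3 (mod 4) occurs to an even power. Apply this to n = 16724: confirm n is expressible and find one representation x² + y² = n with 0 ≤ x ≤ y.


Step 1: Factor n = 16724 = 2^2 · 37 · 113.
Step 2: Check the mod-4 condition on each prime factor: 2 = 2 (special); 37 ≡ 1 (mod 4), exponent 1; 113 ≡ 1 (mod 4), exponent 1.
All primes ≡ 3 (mod 4) appear to even exponent (or don't appear), so by the two-squares theorem n IS expressible as a sum of two squares.
Step 3: Build a representation. Group n = k² · m with k = 2 and m = 37 · 113 = 4181 (a product of primes ≡ 1 (mod 4)); a representation of m scales to one of n via (k·x)² + (k·y)² = k²(x² + y²). Each prime p ≡ 1 (mod 4) is itself a sum of two squares; find a² by testing p − a² for a perfect square:
  37: 37 − 1² = 36 = 6² ⇒ 37 = 1² + 6².
  113: 113 − 1² = 112, 113 − 2² = 109, 113 − 3² = 104, 113 − 4² = 97, 113 − 5² = 88, 113 − 6² = 77, 113 − 7² = 64 = 8² ⇒ 113 = 7² + 8².
  Combine using the Brahmagupta–Fibonacci identity (a² + b²)(c² + d²) = (ac − bd)² + (ad + bc)² = (ac + bd)² + (ad − bc)²:
  37 · 113 = 4181: from (1² + 6²)(7² + 8²), take (1·7 − 6·8, 1·8 + 6·7) = (7 − 48, 8 + 42) = (-41, 50); dropping signs (only squares matter) gives (41, 50); check 41² + 50² = 1681 + 2500 = 4181 ✓.
  Scale by k = 2: (2·41, 2·50) = (82, 100).
Step 4: Order so x ≤ y and verify: 82² + 100² = 6724 + 10000 = 16724 = n. ✓

n = 16724 = 82² + 100² (one valid representation with x ≤ y).


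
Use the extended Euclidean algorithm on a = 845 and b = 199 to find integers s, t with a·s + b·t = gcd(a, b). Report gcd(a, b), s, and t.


Euclidean algorithm on (845, 199) — divide until remainder is 0:
  845 = 4 · 199 + 49
  199 = 4 · 49 + 3
  49 = 16 · 3 + 1
  3 = 3 · 1 + 0
gcd(845, 199) = 1.
Track Bezout coefficients alongside the remainders: start with r₀ = 845 = a·1 + b·0 (s = 1, t = 0) and r₁ = 199 = a·0 + b·1 (s = 0, t = 1); each new remainder r_{k+1} = r_{k-1} − q_k·r_k inherits s_{k+1} = s_{k-1} − q_k·s_k, t_{k+1} = t_{k-1} − q_k·t_k, so r_k = a·s_k + b·t_k at every step:
  q = 4: r = 49, s = 1 − 4·0 = 1, t = 0 − 4·1 = -4  (check: 845·1 + 199·(-4) = 49)
  q = 4: r = 3, s = 0 − 4·1 = -4, t = 1 − 4·(-4) = 17  (check: 845·(-4) + 199·17 = 3)
  q = 16: r = 1, s = 1 − 16·(-4) = 65, t = -4 − 16·17 = -276  (check: 845·65 + 199·(-276) = 1)
The row with r = 1 (the gcd) gives the Bezout coefficients s = 65, t = -276.
Result: 845 · (65) + 199 · (-276) = 1.

gcd(845, 199) = 1; s = 65, t = -276 (check: 845·65 + 199·(-276) = 1).


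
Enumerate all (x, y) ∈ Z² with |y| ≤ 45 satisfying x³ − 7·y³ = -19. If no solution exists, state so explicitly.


The equation is x³ - 7y³ = -19. For fixed y, x³ = 7·y³ − 19, so a solution requires the RHS to be a perfect cube.
Strategy: iterate y from -45 to 45, compute RHS = 7·y³ − 19, and check whether it is a (positive or negative) perfect cube.
Check small values of y:
  y = 0: RHS = -19 is not a perfect cube.
  y = 1: RHS = -12 is not a perfect cube.
  y = -1: RHS = -26 is not a perfect cube.
  y = 2: RHS = 37 is not a perfect cube.
  y = -2: RHS = -75 is not a perfect cube.
  y = 3: RHS = 170 is not a perfect cube.
  y = -3: RHS = -208 is not a perfect cube.
Continuing the search up to |y| = 45 finds no solutions either.
No (x, y) in the scanned range satisfies the equation.

No integer solutions with |y| ≤ 45.


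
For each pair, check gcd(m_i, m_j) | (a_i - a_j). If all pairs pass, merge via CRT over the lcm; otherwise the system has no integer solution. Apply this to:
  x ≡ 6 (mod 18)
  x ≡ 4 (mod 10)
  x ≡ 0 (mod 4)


Moduli 18, 10, 4 are not pairwise coprime, so CRT works modulo lcm(m_i) when all pairwise compatibility conditions hold.
Pairwise compatibility: gcd(m_i, m_j) must divide a_i - a_j for every pair.
Merge one congruence at a time:
  Start: x ≡ 6 (mod 18).
  Combine with x ≡ 4 (mod 10): gcd(18, 10) = 2; 4 - 6 = -2, which IS divisible by 2, so compatible.
    Write x = 6 + 18·t and substitute into x ≡ 4 (mod 10): 18·t ≡ 4 − 6 = -2 (mod 10).
    Divide the congruence (and modulus) by g = 2: 9·t ≡ -1 (mod 5).
    Reduce coefficients mod 5: 4·t ≡ 4 (mod 5).
    The inverse of 4 mod 5 is 4 (since 4·4 = 16 = 3·5 + 1), so t ≡ 4·4 = 16 ≡ 1 (mod 5).
    Then x = 6 + 18·1 = 24, valid modulo lcm(18, 10) = 90: x ≡ 24 (mod 90).
  Combine with x ≡ 0 (mod 4): gcd(90, 4) = 2; 0 - 24 = -24, which IS divisible by 2, so compatible.
    Write x = 24 + 90·t and substitute into x ≡ 0 (mod 4): 90·t ≡ 0 − 24 = -24 (mod 4).
    Divide the congruence (and modulus) by g = 2: 45·t ≡ -12 (mod 2).
    Reduce coefficients mod 2: 1·t ≡ 0 (mod 2).
    So t ≡ 0 (mod 2).
    Then x = 24 + 90·0 = 24, valid modulo lcm(90, 4) = 180: x ≡ 24 (mod 180).
Verify: 24 mod 18 = 6, 24 mod 10 = 4, 24 mod 4 = 0.

x ≡ 24 (mod 180).


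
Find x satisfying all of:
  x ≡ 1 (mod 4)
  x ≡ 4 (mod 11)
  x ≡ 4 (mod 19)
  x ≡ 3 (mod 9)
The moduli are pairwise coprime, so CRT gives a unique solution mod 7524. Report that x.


Product of moduli M = 4 · 11 · 19 · 9 = 7524.
Merge one congruence at a time:
  Start: x ≡ 1 (mod 4).
  Combine with x ≡ 4 (mod 11); new modulus lcm = 44.
    Write x = 1 + 4·t and substitute into x ≡ 4 (mod 11): 4·t ≡ 4 − 1 = 3 (mod 11).
    The inverse of 4 mod 11 is 3 (since 4·3 = 12 = 1·11 + 1), so t ≡ 3·3 = 9 ≡ 9 (mod 11).
    Then x = 1 + 4·9 = 37, valid modulo lcm(4, 11) = 44: x ≡ 37 (mod 44).
  Combine with x ≡ 4 (mod 19); new modulus lcm = 836.
    Write x = 37 + 44·t and substitute into x ≡ 4 (mod 19): 44·t ≡ 4 − 37 = -33 (mod 19).
    Reduce coefficients mod 19: 6·t ≡ 5 (mod 19).
    The inverse of 6 mod 19 is 16 (since 6·16 = 96 = 5·19 + 1), so t ≡ 16·5 = 80 ≡ 4 (mod 19).
    Then x = 37 + 44·4 = 213, valid modulo lcm(44, 19) = 836: x ≡ 213 (mod 836).
  Combine with x ≡ 3 (mod 9); new modulus lcm = 7524.
    Write x = 213 + 836·t and substitute into x ≡ 3 (mod 9): 836·t ≡ 3 − 213 = -210 (mod 9).
    Reduce coefficients mod 9: 8·t ≡ 6 (mod 9).
    The inverse of 8 mod 9 is 8 (since 8·8 = 64 = 7·9 + 1), so t ≡ 8·6 = 48 ≡ 3 (mod 9).
    Then x = 213 + 836·3 = 2721, valid modulo lcm(836, 9) = 7524: x ≡ 2721 (mod 7524).
Verify against each original: 2721 mod 4 = 1, 2721 mod 11 = 4, 2721 mod 19 = 4, 2721 mod 9 = 3.

x ≡ 2721 (mod 7524).


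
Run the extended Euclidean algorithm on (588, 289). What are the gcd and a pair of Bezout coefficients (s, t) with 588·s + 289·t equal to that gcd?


Euclidean algorithm on (588, 289) — divide until remainder is 0:
  588 = 2 · 289 + 10
  289 = 28 · 10 + 9
  10 = 1 · 9 + 1
  9 = 9 · 1 + 0
gcd(588, 289) = 1.
Track Bezout coefficients alongside the remainders: start with r₀ = 588 = a·1 + b·0 (s = 1, t = 0) and r₁ = 289 = a·0 + b·1 (s = 0, t = 1); each new remainder r_{k+1} = r_{k-1} − q_k·r_k inherits s_{k+1} = s_{k-1} − q_k·s_k, t_{k+1} = t_{k-1} − q_k·t_k, so r_k = a·s_k + b·t_k at every step:
  q = 2: r = 10, s = 1 − 2·0 = 1, t = 0 − 2·1 = -2  (check: 588·1 + 289·(-2) = 10)
  q = 28: r = 9, s = 0 − 28·1 = -28, t = 1 − 28·(-2) = 57  (check: 588·(-28) + 289·57 = 9)
  q = 1: r = 1, s = 1 − 1·(-28) = 29, t = -2 − 1·57 = -59  (check: 588·29 + 289·(-59) = 1)
The row with r = 1 (the gcd) gives the Bezout coefficients s = 29, t = -59.
Result: 588 · (29) + 289 · (-59) = 1.

gcd(588, 289) = 1; s = 29, t = -59 (check: 588·29 + 289·(-59) = 1).


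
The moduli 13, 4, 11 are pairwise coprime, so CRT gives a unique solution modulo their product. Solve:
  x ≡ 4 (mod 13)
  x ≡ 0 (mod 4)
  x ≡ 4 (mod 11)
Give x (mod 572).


Moduli 13, 4, 11 are pairwise coprime; by CRT there is a unique solution modulo M = 13 · 4 · 11 = 572.
Solve pairwise, accumulating the modulus:
  Start with x ≡ 4 (mod 13).
  Combine with x ≡ 0 (mod 4): since gcd(13, 4) = 1, we get a unique residue mod 52.
    Write x = 4 + 13·t and substitute into x ≡ 0 (mod 4): 13·t ≡ 0 − 4 = -4 (mod 4).
    Reduce coefficients mod 4: 1·t ≡ 0 (mod 4).
    So t ≡ 0 (mod 4).
    Then x = 4 + 13·0 = 4, valid modulo lcm(13, 4) = 52: x ≡ 4 (mod 52).
  Combine with x ≡ 4 (mod 11): since gcd(52, 11) = 1, we get a unique residue mod 572.
    Write x = 4 + 52·t and substitute into x ≡ 4 (mod 11): 52·t ≡ 4 − 4 = 0 (mod 11).
    Reduce coefficients mod 11: 8·t ≡ 0 (mod 11).
    The inverse of 8 mod 11 is 7 (since 8·7 = 56 = 5·11 + 1), so t ≡ 7·0 = 0 ≡ 0 (mod 11).
    Then x = 4 + 52·0 = 4, valid modulo lcm(52, 11) = 572: x ≡ 4 (mod 572).
Verify: 4 mod 13 = 4 ✓, 4 mod 4 = 0 ✓, 4 mod 11 = 4 ✓.

x ≡ 4 (mod 572).


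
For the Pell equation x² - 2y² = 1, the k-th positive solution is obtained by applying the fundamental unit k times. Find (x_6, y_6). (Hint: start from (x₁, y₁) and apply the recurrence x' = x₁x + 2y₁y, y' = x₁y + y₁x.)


Step 1: Find the fundamental solution (x₁, y₁) of x² - 2y² = 1.
  Expand √2 as a continued fraction. a₀ = ⌊√2⌋ = 1; iterate m_{k+1} = d_k·a_k − m_k, d_{k+1} = (2 − m_{k+1}²)/d_k, a_{k+1} = ⌊(a₀ + m_{k+1})/d_{k+1}⌋ (starting m₀ = 0, d₀ = 1), with convergents p_k = a_k·p_{k-1} + p_{k-2}, q_k = a_k·q_{k-1} + q_{k-2} (p₋₁ = 1, q₋₁ = 0):
  k = 0: a₀ = 1; p₀/q₀ = 1/1; p₀² − 2·q₀² = 1 − 2 = -1.
  k = 1: m = 1, d = 1, a = ⌊(1 + 1)/1⌋ = 2; p/q = (2·1 + 1)/(2·1 + 0) = 3/2; p² − 2·q² = 9 − 8 = 1.
  The first convergent with p² − 2·q² = 1 gives the fundamental solution (x₁, y₁) = (3, 2).
Step 2: Apply the recurrence (x_{n+1}, y_{n+1}) = (x₁x_n + 2y₁y_n, x₁y_n + y₁x_n) repeatedly.
  From (x_1, y_1) = (3, 2): x_2 = 3·3 + 2·2·2 = 17; y_2 = 3·2 + 2·3 = 12.
  From (x_2, y_2) = (17, 12): x_3 = 3·17 + 2·2·12 = 99; y_3 = 3·12 + 2·17 = 70.
  From (x_3, y_3) = (99, 70): x_4 = 3·99 + 2·2·70 = 577; y_4 = 3·70 + 2·99 = 408.
  From (x_4, y_4) = (577, 408): x_5 = 3·577 + 2·2·408 = 3363; y_5 = 3·408 + 2·577 = 2378.
  From (x_5, y_5) = (3363, 2378): x_6 = 3·3363 + 2·2·2378 = 19601; y_6 = 3·2378 + 2·3363 = 13860.
Step 3: Verify x_6² - 2·y_6² = 384199201 - 384199200 = 1 (should be 1). ✓

(x_1, y_1) = (3, 2); (x_6, y_6) = (19601, 13860).


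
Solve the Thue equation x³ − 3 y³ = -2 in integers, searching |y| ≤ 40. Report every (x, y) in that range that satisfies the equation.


The equation is x³ - 3y³ = -2. For fixed y, x³ = 3·y³ − 2, so a solution requires the RHS to be a perfect cube.
Strategy: iterate y from -40 to 40, compute RHS = 3·y³ − 2, and check whether it is a (positive or negative) perfect cube.
Check small values of y:
  y = 0: RHS = -2 is not a perfect cube.
  y = 1: RHS = 1 = (1)³ ⇒ x = 1 works.
  y = -1: RHS = -5 is not a perfect cube.
  y = 2: RHS = 22 is not a perfect cube.
  y = -2: RHS = -26 is not a perfect cube.
  y = 3: RHS = 79 is not a perfect cube.
  y = -3: RHS = -83 is not a perfect cube.
Continuing the search up to |y| = 40 finds no further solutions beyond those listed.
Collected solutions: (1, 1).

Solutions (with |y| ≤ 40): (1, 1).


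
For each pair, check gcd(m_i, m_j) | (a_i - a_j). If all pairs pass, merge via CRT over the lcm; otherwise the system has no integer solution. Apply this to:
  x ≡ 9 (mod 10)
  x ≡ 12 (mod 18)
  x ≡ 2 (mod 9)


Moduli 10, 18, 9 are not pairwise coprime, so CRT works modulo lcm(m_i) when all pairwise compatibility conditions hold.
Pairwise compatibility: gcd(m_i, m_j) must divide a_i - a_j for every pair.
Merge one congruence at a time:
  Start: x ≡ 9 (mod 10).
  Combine with x ≡ 12 (mod 18): gcd(10, 18) = 2, and 12 - 9 = 3 is NOT divisible by 2.
    ⇒ system is inconsistent (no integer solution).

No solution (the system is inconsistent).


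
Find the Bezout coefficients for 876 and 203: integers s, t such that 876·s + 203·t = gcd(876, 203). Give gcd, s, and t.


Euclidean algorithm on (876, 203) — divide until remainder is 0:
  876 = 4 · 203 + 64
  203 = 3 · 64 + 11
  64 = 5 · 11 + 9
  11 = 1 · 9 + 2
  9 = 4 · 2 + 1
  2 = 2 · 1 + 0
gcd(876, 203) = 1.
Track Bezout coefficients alongside the remainders: start with r₀ = 876 = a·1 + b·0 (s = 1, t = 0) and r₁ = 203 = a·0 + b·1 (s = 0, t = 1); each new remainder r_{k+1} = r_{k-1} − q_k·r_k inherits s_{k+1} = s_{k-1} − q_k·s_k, t_{k+1} = t_{k-1} − q_k·t_k, so r_k = a·s_k + b·t_k at every step:
  q = 4: r = 64, s = 1 − 4·0 = 1, t = 0 − 4·1 = -4  (check: 876·1 + 203·(-4) = 64)
  q = 3: r = 11, s = 0 − 3·1 = -3, t = 1 − 3·(-4) = 13  (check: 876·(-3) + 203·13 = 11)
  q = 5: r = 9, s = 1 − 5·(-3) = 16, t = -4 − 5·13 = -69  (check: 876·16 + 203·(-69) = 9)
  q = 1: r = 2, s = -3 − 1·16 = -19, t = 13 − 1·(-69) = 82  (check: 876·(-19) + 203·82 = 2)
  q = 4: r = 1, s = 16 − 4·(-19) = 92, t = -69 − 4·82 = -397  (check: 876·92 + 203·(-397) = 1)
The row with r = 1 (the gcd) gives the Bezout coefficients s = 92, t = -397.
Result: 876 · (92) + 203 · (-397) = 1.

gcd(876, 203) = 1; s = 92, t = -397 (check: 876·92 + 203·(-397) = 1).


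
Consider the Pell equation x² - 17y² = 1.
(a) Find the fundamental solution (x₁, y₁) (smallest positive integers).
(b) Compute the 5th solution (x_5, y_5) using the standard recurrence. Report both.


Step 1: Find the fundamental solution (x₁, y₁) of x² - 17y² = 1.
  Expand √17 as a continued fraction. a₀ = ⌊√17⌋ = 4; iterate m_{k+1} = d_k·a_k − m_k, d_{k+1} = (17 − m_{k+1}²)/d_k, a_{k+1} = ⌊(a₀ + m_{k+1})/d_{k+1}⌋ (starting m₀ = 0, d₀ = 1), with convergents p_k = a_k·p_{k-1} + p_{k-2}, q_k = a_k·q_{k-1} + q_{k-2} (p₋₁ = 1, q₋₁ = 0):
  k = 0: a₀ = 4; p₀/q₀ = 4/1; p₀² − 17·q₀² = 16 − 17 = -1.
  k = 1: m = 4, d = 1, a = ⌊(4 + 4)/1⌋ = 8; p/q = (8·4 + 1)/(8·1 + 0) = 33/8; p² − 17·q² = 1089 − 1088 = 1.
  The first convergent with p² − 17·q² = 1 gives the fundamental solution (x₁, y₁) = (33, 8).
Step 2: Apply the recurrence (x_{n+1}, y_{n+1}) = (x₁x_n + 17y₁y_n, x₁y_n + y₁x_n) repeatedly.
  From (x_1, y_1) = (33, 8): x_2 = 33·33 + 17·8·8 = 2177; y_2 = 33·8 + 8·33 = 528.
  From (x_2, y_2) = (2177, 528): x_3 = 33·2177 + 17·8·528 = 143649; y_3 = 33·528 + 8·2177 = 34840.
  From (x_3, y_3) = (143649, 34840): x_4 = 33·143649 + 17·8·34840 = 9478657; y_4 = 33·34840 + 8·143649 = 2298912.
  From (x_4, y_4) = (9478657, 2298912): x_5 = 33·9478657 + 17·8·2298912 = 625447713; y_5 = 33·2298912 + 8·9478657 = 151693352.
Step 3: Verify x_5² - 17·y_5² = 391184841696930369 - 391184841696930368 = 1 (should be 1). ✓

(x_1, y_1) = (33, 8); (x_5, y_5) = (625447713, 151693352).


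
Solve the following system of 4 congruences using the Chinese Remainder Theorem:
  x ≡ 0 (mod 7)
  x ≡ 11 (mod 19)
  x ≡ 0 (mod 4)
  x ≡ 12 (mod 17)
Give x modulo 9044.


Product of moduli M = 7 · 19 · 4 · 17 = 9044.
Merge one congruence at a time:
  Start: x ≡ 0 (mod 7).
  Combine with x ≡ 11 (mod 19); new modulus lcm = 133.
    Write x = 0 + 7·t and substitute into x ≡ 11 (mod 19): 7·t ≡ 11 − 0 = 11 (mod 19).
    The inverse of 7 mod 19 is 11 (since 7·11 = 77 = 4·19 + 1), so t ≡ 11·11 = 121 ≡ 7 (mod 19).
    Then x = 0 + 7·7 = 49, valid modulo lcm(7, 19) = 133: x ≡ 49 (mod 133).
  Combine with x ≡ 0 (mod 4); new modulus lcm = 532.
    Write x = 49 + 133·t and substitute into x ≡ 0 (mod 4): 133·t ≡ 0 − 49 = -49 (mod 4).
    Reduce coefficients mod 4: 1·t ≡ 3 (mod 4).
    So t ≡ 3 (mod 4).
    Then x = 49 + 133·3 = 448, valid modulo lcm(133, 4) = 532: x ≡ 448 (mod 532).
  Combine with x ≡ 12 (mod 17); new modulus lcm = 9044.
    Write x = 448 + 532·t and substitute into x ≡ 12 (mod 17): 532·t ≡ 12 − 448 = -436 (mod 17).
    Reduce coefficients mod 17: 5·t ≡ 6 (mod 17).
    The inverse of 5 mod 17 is 7 (since 5·7 = 35 = 2·17 + 1), so t ≡ 7·6 = 42 ≡ 8 (mod 17).
    Then x = 448 + 532·8 = 4704, valid modulo lcm(532, 17) = 9044: x ≡ 4704 (mod 9044).
Verify against each original: 4704 mod 7 = 0, 4704 mod 19 = 11, 4704 mod 4 = 0, 4704 mod 17 = 12.

x ≡ 4704 (mod 9044).


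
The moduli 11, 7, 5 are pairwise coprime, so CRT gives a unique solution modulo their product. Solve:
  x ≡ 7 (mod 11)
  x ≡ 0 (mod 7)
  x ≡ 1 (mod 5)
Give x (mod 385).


Moduli 11, 7, 5 are pairwise coprime; by CRT there is a unique solution modulo M = 11 · 7 · 5 = 385.
Solve pairwise, accumulating the modulus:
  Start with x ≡ 7 (mod 11).
  Combine with x ≡ 0 (mod 7): since gcd(11, 7) = 1, we get a unique residue mod 77.
    Write x = 7 + 11·t and substitute into x ≡ 0 (mod 7): 11·t ≡ 0 − 7 = -7 (mod 7).
    Reduce coefficients mod 7: 4·t ≡ 0 (mod 7).
    The inverse of 4 mod 7 is 2 (since 4·2 = 8 = 1·7 + 1), so t ≡ 2·0 = 0 ≡ 0 (mod 7).
    Then x = 7 + 11·0 = 7, valid modulo lcm(11, 7) = 77: x ≡ 7 (mod 77).
  Combine with x ≡ 1 (mod 5): since gcd(77, 5) = 1, we get a unique residue mod 385.
    Write x = 7 + 77·t and substitute into x ≡ 1 (mod 5): 77·t ≡ 1 − 7 = -6 (mod 5).
    Reduce coefficients mod 5: 2·t ≡ 4 (mod 5).
    The inverse of 2 mod 5 is 3 (since 2·3 = 6 = 1·5 + 1), so t ≡ 3·4 = 12 ≡ 2 (mod 5).
    Then x = 7 + 77·2 = 161, valid modulo lcm(77, 5) = 385: x ≡ 161 (mod 385).
Verify: 161 mod 11 = 7 ✓, 161 mod 7 = 0 ✓, 161 mod 5 = 1 ✓.

x ≡ 161 (mod 385).


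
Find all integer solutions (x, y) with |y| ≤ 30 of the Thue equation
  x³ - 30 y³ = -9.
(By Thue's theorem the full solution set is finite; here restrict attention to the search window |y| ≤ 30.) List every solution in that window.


The equation is x³ - 30y³ = -9. For fixed y, x³ = 30·y³ − 9, so a solution requires the RHS to be a perfect cube.
Strategy: iterate y from -30 to 30, compute RHS = 30·y³ − 9, and check whether it is a (positive or negative) perfect cube.
Check small values of y:
  y = 0: RHS = -9 is not a perfect cube.
  y = 1: RHS = 21 is not a perfect cube.
  y = -1: RHS = -39 is not a perfect cube.
  y = 2: RHS = 231 is not a perfect cube.
  y = -2: RHS = -249 is not a perfect cube.
  y = 3: RHS = 801 is not a perfect cube.
  y = -3: RHS = -819 is not a perfect cube.
Continuing the search up to |y| = 30 finds no solutions either.
No (x, y) in the scanned range satisfies the equation.

No integer solutions with |y| ≤ 30.


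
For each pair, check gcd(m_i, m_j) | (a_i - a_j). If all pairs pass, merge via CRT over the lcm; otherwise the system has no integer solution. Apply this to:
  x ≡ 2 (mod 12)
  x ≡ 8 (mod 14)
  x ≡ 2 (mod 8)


Moduli 12, 14, 8 are not pairwise coprime, so CRT works modulo lcm(m_i) when all pairwise compatibility conditions hold.
Pairwise compatibility: gcd(m_i, m_j) must divide a_i - a_j for every pair.
Merge one congruence at a time:
  Start: x ≡ 2 (mod 12).
  Combine with x ≡ 8 (mod 14): gcd(12, 14) = 2; 8 - 2 = 6, which IS divisible by 2, so compatible.
    Write x = 2 + 12·t and substitute into x ≡ 8 (mod 14): 12·t ≡ 8 − 2 = 6 (mod 14).
    Divide the congruence (and modulus) by g = 2: 6·t ≡ 3 (mod 7).
    The inverse of 6 mod 7 is 6 (since 6·6 = 36 = 5·7 + 1), so t ≡ 6·3 = 18 ≡ 4 (mod 7).
    Then x = 2 + 12·4 = 50, valid modulo lcm(12, 14) = 84: x ≡ 50 (mod 84).
  Combine with x ≡ 2 (mod 8): gcd(84, 8) = 4; 2 - 50 = -48, which IS divisible by 4, so compatible.
    Write x = 50 + 84·t and substitute into x ≡ 2 (mod 8): 84·t ≡ 2 − 50 = -48 (mod 8).
    Divide the congruence (and modulus) by g = 4: 21·t ≡ -12 (mod 2).
    Reduce coefficients mod 2: 1·t ≡ 0 (mod 2).
    So t ≡ 0 (mod 2).
    Then x = 50 + 84·0 = 50, valid modulo lcm(84, 8) = 168: x ≡ 50 (mod 168).
Verify: 50 mod 12 = 2, 50 mod 14 = 8, 50 mod 8 = 2.

x ≡ 50 (mod 168).


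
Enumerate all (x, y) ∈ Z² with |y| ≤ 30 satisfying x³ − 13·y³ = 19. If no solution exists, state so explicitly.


The equation is x³ - 13y³ = 19. For fixed y, x³ = 13·y³ + 19, so a solution requires the RHS to be a perfect cube.
Strategy: iterate y from -30 to 30, compute RHS = 13·y³ + 19, and check whether it is a (positive or negative) perfect cube.
Check small values of y:
  y = 0: RHS = 19 is not a perfect cube.
  y = 1: RHS = 32 is not a perfect cube.
  y = -1: RHS = 6 is not a perfect cube.
  y = 2: RHS = 123 is not a perfect cube.
  y = -2: RHS = -85 is not a perfect cube.
  y = 3: RHS = 370 is not a perfect cube.
  y = -3: RHS = -332 is not a perfect cube.
Continuing the search up to |y| = 30 finds no solutions either.
No (x, y) in the scanned range satisfies the equation.

No integer solutions with |y| ≤ 30.


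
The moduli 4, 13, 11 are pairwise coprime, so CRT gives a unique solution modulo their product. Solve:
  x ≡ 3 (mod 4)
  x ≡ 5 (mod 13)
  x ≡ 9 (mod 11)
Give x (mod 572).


Moduli 4, 13, 11 are pairwise coprime; by CRT there is a unique solution modulo M = 4 · 13 · 11 = 572.
Solve pairwise, accumulating the modulus:
  Start with x ≡ 3 (mod 4).
  Combine with x ≡ 5 (mod 13): since gcd(4, 13) = 1, we get a unique residue mod 52.
    Write x = 3 + 4·t and substitute into x ≡ 5 (mod 13): 4·t ≡ 5 − 3 = 2 (mod 13).
    The inverse of 4 mod 13 is 10 (since 4·10 = 40 = 3·13 + 1), so t ≡ 10·2 = 20 ≡ 7 (mod 13).
    Then x = 3 + 4·7 = 31, valid modulo lcm(4, 13) = 52: x ≡ 31 (mod 52).
  Combine with x ≡ 9 (mod 11): since gcd(52, 11) = 1, we get a unique residue mod 572.
    Write x = 31 + 52·t and substitute into x ≡ 9 (mod 11): 52·t ≡ 9 − 31 = -22 (mod 11).
    Reduce coefficients mod 11: 8·t ≡ 0 (mod 11).
    The inverse of 8 mod 11 is 7 (since 8·7 = 56 = 5·11 + 1), so t ≡ 7·0 = 0 ≡ 0 (mod 11).
    Then x = 31 + 52·0 = 31, valid modulo lcm(52, 11) = 572: x ≡ 31 (mod 572).
Verify: 31 mod 4 = 3 ✓, 31 mod 13 = 5 ✓, 31 mod 11 = 9 ✓.

x ≡ 31 (mod 572).


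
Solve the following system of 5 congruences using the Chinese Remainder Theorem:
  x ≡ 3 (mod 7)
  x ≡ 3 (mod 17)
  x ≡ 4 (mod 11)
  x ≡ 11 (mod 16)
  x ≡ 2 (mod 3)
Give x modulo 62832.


Product of moduli M = 7 · 17 · 11 · 16 · 3 = 62832.
Merge one congruence at a time:
  Start: x ≡ 3 (mod 7).
  Combine with x ≡ 3 (mod 17); new modulus lcm = 119.
    Write x = 3 + 7·t and substitute into x ≡ 3 (mod 17): 7·t ≡ 3 − 3 = 0 (mod 17).
    The inverse of 7 mod 17 is 5 (since 7·5 = 35 = 2·17 + 1), so t ≡ 5·0 = 0 ≡ 0 (mod 17).
    Then x = 3 + 7·0 = 3, valid modulo lcm(7, 17) = 119: x ≡ 3 (mod 119).
  Combine with x ≡ 4 (mod 11); new modulus lcm = 1309.
    Write x = 3 + 119·t and substitute into x ≡ 4 (mod 11): 119·t ≡ 4 − 3 = 1 (mod 11).
    Reduce coefficients mod 11: 9·t ≡ 1 (mod 11).
    The inverse of 9 mod 11 is 5 (since 9·5 = 45 = 4·11 + 1), so t ≡ 5·1 = 5 ≡ 5 (mod 11).
    Then x = 3 + 119·5 = 598, valid modulo lcm(119, 11) = 1309: x ≡ 598 (mod 1309).
  Combine with x ≡ 11 (mod 16); new modulus lcm = 20944.
    Write x = 598 + 1309·t and substitute into x ≡ 11 (mod 16): 1309·t ≡ 11 − 598 = -587 (mod 16).
    Reduce coefficients mod 16: 13·t ≡ 5 (mod 16).
    The inverse of 13 mod 16 is 5 (since 13·5 = 65 = 4·16 + 1), so t ≡ 5·5 = 25 ≡ 9 (mod 16).
    Then x = 598 + 1309·9 = 12379, valid modulo lcm(1309, 16) = 20944: x ≡ 12379 (mod 20944).
  Combine with x ≡ 2 (mod 3); new modulus lcm = 62832.
    Write x = 12379 + 20944·t and substitute into x ≡ 2 (mod 3): 20944·t ≡ 2 − 12379 = -12377 (mod 3).
    Reduce coefficients mod 3: 1·t ≡ 1 (mod 3).
    So t ≡ 1 (mod 3).
    Then x = 12379 + 20944·1 = 33323, valid modulo lcm(20944, 3) = 62832: x ≡ 33323 (mod 62832).
Verify against each original: 33323 mod 7 = 3, 33323 mod 17 = 3, 33323 mod 11 = 4, 33323 mod 16 = 11, 33323 mod 3 = 2.

x ≡ 33323 (mod 62832).


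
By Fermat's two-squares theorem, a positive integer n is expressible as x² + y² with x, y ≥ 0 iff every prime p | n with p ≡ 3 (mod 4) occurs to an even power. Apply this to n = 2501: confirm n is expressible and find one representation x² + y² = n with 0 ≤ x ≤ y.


Step 1: Factor n = 2501 = 41 · 61.
Step 2: Check the mod-4 condition on each prime factor: 41 ≡ 1 (mod 4), exponent 1; 61 ≡ 1 (mod 4), exponent 1.
All primes ≡ 3 (mod 4) appear to even exponent (or don't appear), so by the two-squares theorem n IS expressible as a sum of two squares.
Step 3: Build a representation. Here n = 41 · 61 is a product of primes ≡ 1 (mod 4). Each prime p ≡ 1 (mod 4) is itself a sum of two squares; find a² by testing p − a² for a perfect square:
  41: 41 − 1² = 40, 41 − 2² = 37, 41 − 3² = 32, 41 − 4² = 25 = 5² ⇒ 41 = 4² + 5².
  61: 61 − 1² = 60, 61 − 2² = 57, 61 − 3² = 52, 61 − 4² = 45, 61 − 5² = 36 = 6² ⇒ 61 = 5² + 6².
  Combine using the Brahmagupta–Fibonacci identity (a² + b²)(c² + d²) = (ac − bd)² + (ad + bc)² = (ac + bd)² + (ad − bc)²:
  41 · 61 = 2501: from (4² + 5²)(5² + 6²), take (4·5 − 5·6, 4·6 + 5·5) = (20 − 30, 24 + 25) = (-10, 49); dropping signs (only squares matter) gives (10, 49); check 10² + 49² = 100 + 2401 = 2501 ✓.
Step 4: Order so x ≤ y and verify: 10² + 49² = 100 + 2401 = 2501 = n. ✓

n = 2501 = 10² + 49² (one valid representation with x ≤ y).


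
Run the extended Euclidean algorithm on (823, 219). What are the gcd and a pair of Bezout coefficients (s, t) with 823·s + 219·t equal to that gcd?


Euclidean algorithm on (823, 219) — divide until remainder is 0:
  823 = 3 · 219 + 166
  219 = 1 · 166 + 53
  166 = 3 · 53 + 7
  53 = 7 · 7 + 4
  7 = 1 · 4 + 3
  4 = 1 · 3 + 1
  3 = 3 · 1 + 0
gcd(823, 219) = 1.
Track Bezout coefficients alongside the remainders: start with r₀ = 823 = a·1 + b·0 (s = 1, t = 0) and r₁ = 219 = a·0 + b·1 (s = 0, t = 1); each new remainder r_{k+1} = r_{k-1} − q_k·r_k inherits s_{k+1} = s_{k-1} − q_k·s_k, t_{k+1} = t_{k-1} − q_k·t_k, so r_k = a·s_k + b·t_k at every step:
  q = 3: r = 166, s = 1 − 3·0 = 1, t = 0 − 3·1 = -3  (check: 823·1 + 219·(-3) = 166)
  q = 1: r = 53, s = 0 − 1·1 = -1, t = 1 − 1·(-3) = 4  (check: 823·(-1) + 219·4 = 53)
  q = 3: r = 7, s = 1 − 3·(-1) = 4, t = -3 − 3·4 = -15  (check: 823·4 + 219·(-15) = 7)
  q = 7: r = 4, s = -1 − 7·4 = -29, t = 4 − 7·(-15) = 109  (check: 823·(-29) + 219·109 = 4)
  q = 1: r = 3, s = 4 − 1·(-29) = 33, t = -15 − 1·109 = -124  (check: 823·33 + 219·(-124) = 3)
  q = 1: r = 1, s = -29 − 1·33 = -62, t = 109 − 1·(-124) = 233  (check: 823·(-62) + 219·233 = 1)
The row with r = 1 (the gcd) gives the Bezout coefficients s = -62, t = 233.
Result: 823 · (-62) + 219 · (233) = 1.

gcd(823, 219) = 1; s = -62, t = 233 (check: 823·(-62) + 219·233 = 1).
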